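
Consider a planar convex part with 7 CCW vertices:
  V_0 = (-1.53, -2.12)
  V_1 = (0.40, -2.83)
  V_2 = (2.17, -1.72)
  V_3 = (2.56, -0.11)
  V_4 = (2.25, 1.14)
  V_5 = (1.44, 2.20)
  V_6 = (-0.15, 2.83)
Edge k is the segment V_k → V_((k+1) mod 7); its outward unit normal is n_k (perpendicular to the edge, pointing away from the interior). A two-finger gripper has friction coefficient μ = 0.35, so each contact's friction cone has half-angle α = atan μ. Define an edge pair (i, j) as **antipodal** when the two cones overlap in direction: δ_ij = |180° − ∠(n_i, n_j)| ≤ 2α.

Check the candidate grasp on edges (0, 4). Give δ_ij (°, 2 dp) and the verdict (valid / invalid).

δ = 32.42°, valid

α = atan 0.35 = 19.29°;  2α = 38.58°
edge 0: e_0 = (+1.93, -0.71);  n_0 = (-0.3453, -0.9385)
edge 4: e_4 = (-0.81, +1.06);  n_4 = (+0.7946, +0.6072)
∠(n_0, n_4) = 147.58°
δ = |180° − 147.58°| = 32.42°
32.42° ≤ 2α = 38.58°  →  valid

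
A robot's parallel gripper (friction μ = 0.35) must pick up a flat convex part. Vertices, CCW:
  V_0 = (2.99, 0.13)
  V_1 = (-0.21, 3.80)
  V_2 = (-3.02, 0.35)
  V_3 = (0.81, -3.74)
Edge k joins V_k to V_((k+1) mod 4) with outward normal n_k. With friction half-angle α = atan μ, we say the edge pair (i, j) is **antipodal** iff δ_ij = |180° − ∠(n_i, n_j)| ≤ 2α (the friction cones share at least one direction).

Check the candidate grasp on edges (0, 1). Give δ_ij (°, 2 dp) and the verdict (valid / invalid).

α = atan 0.35 = 19.29°;  2α = 38.58°
edge 0: e_0 = (-3.20, +3.67);  n_0 = (+0.7537, +0.6572)
edge 1: e_1 = (-2.81, -3.45);  n_1 = (-0.7754, +0.6315)
∠(n_0, n_1) = 99.75°
δ = |180° − 99.75°| = 80.25°
80.25° > 2α = 38.58°  →  invalid

δ = 80.25°, invalid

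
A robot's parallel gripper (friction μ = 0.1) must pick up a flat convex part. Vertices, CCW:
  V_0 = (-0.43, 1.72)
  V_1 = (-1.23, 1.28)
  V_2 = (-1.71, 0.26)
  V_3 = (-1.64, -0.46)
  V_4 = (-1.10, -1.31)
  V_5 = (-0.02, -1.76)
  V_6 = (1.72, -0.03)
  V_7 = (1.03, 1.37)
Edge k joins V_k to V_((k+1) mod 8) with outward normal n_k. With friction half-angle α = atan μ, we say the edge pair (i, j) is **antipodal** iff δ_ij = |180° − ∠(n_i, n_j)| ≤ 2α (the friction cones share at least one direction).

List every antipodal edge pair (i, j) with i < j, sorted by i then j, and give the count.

α = atan 0.1 = 5.71°;  2α = 11.42°
n_0 = (-0.4819, +0.8762)
n_1 = (-0.9048, +0.4258)
n_2 = (-0.9953, -0.0968)
n_3 = (-0.8441, -0.5362)
n_4 = (-0.3846, -0.9231)
n_5 = (+0.7051, -0.7091)
n_6 = (+0.8970, +0.4421)
n_7 = (+0.2331, +0.9724)
  (0,1): δ = 144.01°  ·
  (0,2): δ = 113.26°  ·
  (0,3): δ = 86.38°  ·
  (0,4): δ = 51.43°  ·
  (0,5): δ = 16.02°  ·
  (0,6): δ = 87.43°  ·
  (0,7): δ = 137.71°  ·
  (1,2): δ = 149.25°  ·
  (1,3): δ = 122.37°  ·
  (1,4): δ = 87.42°  ·
  (1,5): δ = 19.96°  ·
  (1,6): δ = 51.44°  ·
  (1,7): δ = 101.72°  ·
  (2,3): δ = 153.13°  ·
  (2,4): δ = 118.17°  ·
  (2,5): δ = 50.72°  ·
  (2,6): δ = 20.68°  ·
  (2,7): δ = 70.97°  ·
  (3,4): δ = 145.05°  ·
  (3,5): δ = 77.59°  ·
  (3,6): δ = 6.19°  ✓
  (3,7): δ = 44.09°  ·
  (4,5): δ = 112.55°  ·
  (4,6): δ = 41.14°  ·
  (4,7): δ = 9.14°  ✓
  (5,6): δ = 108.60°  ·
  (5,7): δ = 58.32°  ·
  (6,7): δ = 129.72°  ·
antipodal pairs: 2

count = 2; pairs: (3,6), (4,7)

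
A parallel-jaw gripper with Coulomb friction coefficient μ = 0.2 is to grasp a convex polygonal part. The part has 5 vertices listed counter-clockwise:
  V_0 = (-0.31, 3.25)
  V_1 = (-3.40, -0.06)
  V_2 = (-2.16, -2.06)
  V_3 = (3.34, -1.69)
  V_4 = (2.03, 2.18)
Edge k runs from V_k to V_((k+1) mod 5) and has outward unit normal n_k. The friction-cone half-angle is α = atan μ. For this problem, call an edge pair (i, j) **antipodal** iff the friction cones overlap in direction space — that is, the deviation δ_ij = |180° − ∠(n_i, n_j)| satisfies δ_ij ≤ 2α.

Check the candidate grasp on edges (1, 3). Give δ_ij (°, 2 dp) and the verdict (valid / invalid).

α = atan 0.2 = 11.31°;  2α = 22.62°
edge 1: e_1 = (+1.24, -2.00);  n_1 = (-0.8499, -0.5269)
edge 3: e_3 = (-1.31, +3.87);  n_3 = (+0.9472, +0.3206)
∠(n_1, n_3) = 166.90°
δ = |180° − 166.90°| = 13.10°
13.10° ≤ 2α = 22.62°  →  valid

δ = 13.10°, valid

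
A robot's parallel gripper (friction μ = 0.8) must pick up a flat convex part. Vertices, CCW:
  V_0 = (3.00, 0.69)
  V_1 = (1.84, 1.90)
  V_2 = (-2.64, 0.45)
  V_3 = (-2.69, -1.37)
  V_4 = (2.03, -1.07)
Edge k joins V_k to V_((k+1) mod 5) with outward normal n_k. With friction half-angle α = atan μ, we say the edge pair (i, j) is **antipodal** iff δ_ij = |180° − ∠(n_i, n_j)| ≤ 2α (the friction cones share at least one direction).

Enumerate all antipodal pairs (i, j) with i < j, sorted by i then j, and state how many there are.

count = 5; pairs: (0,2), (0,3), (1,3), (1,4), (2,4)

α = atan 0.8 = 38.66°;  2α = 77.32°
n_0 = (+0.7219, +0.6920)
n_1 = (-0.3079, +0.9514)
n_2 = (-0.9996, +0.0275)
n_3 = (+0.0634, -0.9980)
n_4 = (+0.8758, -0.4827)
  (0,1): δ = 115.86°  ·
  (0,2): δ = 45.37°  ✓
  (0,3): δ = 49.85°  ✓
  (0,4): δ = 107.35°  ·
  (1,2): δ = 109.51°  ·
  (1,3): δ = 14.30°  ✓
  (1,4): δ = 43.20°  ✓
  (2,3): δ = 84.79°  ·
  (2,4): δ = 27.29°  ✓
  (3,4): δ = 122.50°  ·
antipodal pairs: 5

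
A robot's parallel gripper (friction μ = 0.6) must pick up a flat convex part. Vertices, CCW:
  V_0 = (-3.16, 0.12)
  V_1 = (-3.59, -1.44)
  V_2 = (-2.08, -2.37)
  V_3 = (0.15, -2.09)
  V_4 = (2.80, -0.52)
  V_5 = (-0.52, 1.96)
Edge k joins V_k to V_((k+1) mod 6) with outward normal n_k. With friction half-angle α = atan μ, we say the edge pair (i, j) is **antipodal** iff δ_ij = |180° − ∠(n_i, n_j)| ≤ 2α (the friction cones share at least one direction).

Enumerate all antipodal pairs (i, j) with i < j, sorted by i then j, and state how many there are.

α = atan 0.6 = 30.96°;  2α = 61.93°
n_0 = (-0.9640, +0.2657)
n_1 = (-0.5244, -0.8515)
n_2 = (+0.1246, -0.9922)
n_3 = (+0.5097, -0.8603)
n_4 = (+0.5985, +0.8012)
n_5 = (-0.5718, +0.8204)
  (0,1): δ = 106.22°  ·
  (0,2): δ = 67.43°  ·
  (0,3): δ = 43.94°  ✓
  (0,4): δ = 68.65°  ·
  (0,5): δ = 140.29°  ·
  (1,2): δ = 141.21°  ·
  (1,3): δ = 117.73°  ·
  (1,4): δ = 5.13°  ✓
  (1,5): δ = 66.50°  ·
  (2,3): δ = 156.51°  ·
  (2,4): δ = 43.92°  ✓
  (2,5): δ = 27.72°  ✓
  (3,4): δ = 67.40°  ·
  (3,5): δ = 4.23°  ✓
  (4,5): δ = 108.37°  ·
antipodal pairs: 5

count = 5; pairs: (0,3), (1,4), (2,4), (2,5), (3,5)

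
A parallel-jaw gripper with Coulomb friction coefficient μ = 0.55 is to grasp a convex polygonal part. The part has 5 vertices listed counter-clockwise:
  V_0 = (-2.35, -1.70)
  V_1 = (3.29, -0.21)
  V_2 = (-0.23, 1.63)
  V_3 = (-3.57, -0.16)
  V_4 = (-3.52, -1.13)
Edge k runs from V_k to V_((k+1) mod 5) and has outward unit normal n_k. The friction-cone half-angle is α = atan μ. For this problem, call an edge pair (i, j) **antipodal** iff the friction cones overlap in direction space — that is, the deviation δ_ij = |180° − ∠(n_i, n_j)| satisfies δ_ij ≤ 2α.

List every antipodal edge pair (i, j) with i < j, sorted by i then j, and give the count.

α = atan 0.55 = 28.81°;  2α = 57.62°
n_0 = (+0.2554, -0.9668)
n_1 = (+0.4633, +0.8862)
n_2 = (-0.4724, +0.8814)
n_3 = (-0.9987, -0.0515)
n_4 = (-0.4380, -0.8990)
  (0,1): δ = 42.40°  ✓
  (0,2): δ = 13.39°  ✓
  (0,3): δ = 78.15°  ·
  (0,4): δ = 139.23°  ·
  (1,2): δ = 124.21°  ·
  (1,3): δ = 59.45°  ·
  (1,4): δ = 1.62°  ✓
  (2,3): δ = 115.24°  ·
  (2,4): δ = 54.16°  ✓
  (3,4): δ = 118.93°  ·
antipodal pairs: 4

count = 4; pairs: (0,1), (0,2), (1,4), (2,4)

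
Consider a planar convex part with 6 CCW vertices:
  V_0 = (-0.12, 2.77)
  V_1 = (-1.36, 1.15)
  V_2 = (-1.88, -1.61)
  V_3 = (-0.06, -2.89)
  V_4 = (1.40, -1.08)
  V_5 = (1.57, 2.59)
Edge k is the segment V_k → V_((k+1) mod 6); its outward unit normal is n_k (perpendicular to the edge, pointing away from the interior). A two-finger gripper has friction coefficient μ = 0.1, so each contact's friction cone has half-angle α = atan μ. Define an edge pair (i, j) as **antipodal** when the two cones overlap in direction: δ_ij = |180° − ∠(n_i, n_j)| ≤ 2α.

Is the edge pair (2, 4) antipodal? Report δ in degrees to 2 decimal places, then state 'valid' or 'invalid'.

δ = 57.53°, invalid

α = atan 0.1 = 5.71°;  2α = 11.42°
edge 2: e_2 = (+1.82, -1.28);  n_2 = (-0.5753, -0.8180)
edge 4: e_4 = (+0.17, +3.67);  n_4 = (+0.9989, -0.0463)
∠(n_2, n_4) = 122.47°
δ = |180° − 122.47°| = 57.53°
57.53° > 2α = 11.42°  →  invalid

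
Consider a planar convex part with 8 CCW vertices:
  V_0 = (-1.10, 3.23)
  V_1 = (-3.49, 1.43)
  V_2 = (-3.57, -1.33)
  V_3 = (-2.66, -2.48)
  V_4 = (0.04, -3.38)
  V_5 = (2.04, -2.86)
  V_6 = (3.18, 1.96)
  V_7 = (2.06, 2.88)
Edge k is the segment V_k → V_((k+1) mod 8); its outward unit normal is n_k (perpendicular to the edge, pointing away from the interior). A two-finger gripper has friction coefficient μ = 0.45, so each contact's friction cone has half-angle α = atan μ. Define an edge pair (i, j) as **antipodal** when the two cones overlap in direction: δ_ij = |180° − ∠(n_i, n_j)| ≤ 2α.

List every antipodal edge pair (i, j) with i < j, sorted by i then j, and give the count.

α = atan 0.45 = 24.23°;  2α = 48.46°
n_0 = (-0.6016, +0.7988)
n_1 = (-0.9996, +0.0290)
n_2 = (-0.7842, -0.6205)
n_3 = (-0.3162, -0.9487)
n_4 = (+0.2516, -0.9678)
n_5 = (+0.9732, -0.2302)
n_6 = (+0.6347, +0.7727)
n_7 = (+0.1101, +0.9939)
  (0,1): δ = 128.65°  ·
  (0,2): δ = 88.63°  ·
  (0,3): δ = 55.42°  ·
  (0,4): δ = 22.41°  ✓
  (0,5): δ = 39.71°  ✓
  (0,6): δ = 103.61°  ·
  (0,7): δ = 136.69°  ·
  (1,2): δ = 139.98°  ·
  (1,3): δ = 106.77°  ·
  (1,4): δ = 73.77°  ·
  (1,5): δ = 11.65°  ✓
  (1,6): δ = 52.26°  ·
  (1,7): δ = 85.34°  ·
  (2,3): δ = 146.79°  ·
  (2,4): δ = 113.78°  ·
  (2,5): δ = 51.66°  ·
  (2,6): δ = 12.24°  ✓
  (2,7): δ = 45.32°  ✓
  (3,4): δ = 146.99°  ·
  (3,5): δ = 84.87°  ·
  (3,6): δ = 20.97°  ✓
  (3,7): δ = 12.11°  ✓
  (4,5): δ = 117.88°  ·
  (4,6): δ = 53.97°  ·
  (4,7): δ = 20.89°  ✓
  (5,6): δ = 116.09°  ·
  (5,7): δ = 83.01°  ·
  (6,7): δ = 146.92°  ·
antipodal pairs: 8

count = 8; pairs: (0,4), (0,5), (1,5), (2,6), (2,7), (3,6), (3,7), (4,7)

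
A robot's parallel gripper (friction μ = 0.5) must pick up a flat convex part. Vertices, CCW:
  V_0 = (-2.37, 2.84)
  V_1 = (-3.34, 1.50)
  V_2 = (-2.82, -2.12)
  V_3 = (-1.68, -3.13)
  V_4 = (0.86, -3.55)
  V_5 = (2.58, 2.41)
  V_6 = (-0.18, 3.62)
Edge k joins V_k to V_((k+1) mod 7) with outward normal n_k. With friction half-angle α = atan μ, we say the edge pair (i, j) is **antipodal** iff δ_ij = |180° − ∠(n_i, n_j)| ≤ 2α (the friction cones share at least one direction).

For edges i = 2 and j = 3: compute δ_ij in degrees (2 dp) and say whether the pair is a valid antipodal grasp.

α = atan 0.5 = 26.57°;  2α = 53.13°
edge 2: e_2 = (+1.14, -1.01);  n_2 = (-0.6631, -0.7485)
edge 3: e_3 = (+2.54, -0.42);  n_3 = (-0.1631, -0.9866)
∠(n_2, n_3) = 32.15°
δ = |180° − 32.15°| = 147.85°
147.85° > 2α = 53.13°  →  invalid

δ = 147.85°, invalid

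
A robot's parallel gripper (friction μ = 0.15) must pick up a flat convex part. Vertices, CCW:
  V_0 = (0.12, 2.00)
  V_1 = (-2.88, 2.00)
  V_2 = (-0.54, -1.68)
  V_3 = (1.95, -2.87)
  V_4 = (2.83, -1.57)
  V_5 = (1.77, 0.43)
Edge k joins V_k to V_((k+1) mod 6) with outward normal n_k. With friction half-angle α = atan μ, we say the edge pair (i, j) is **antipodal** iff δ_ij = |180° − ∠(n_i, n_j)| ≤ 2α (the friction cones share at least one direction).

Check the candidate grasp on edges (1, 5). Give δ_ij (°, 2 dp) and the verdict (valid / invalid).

α = atan 0.15 = 8.53°;  2α = 17.06°
edge 1: e_1 = (+2.34, -3.68);  n_1 = (-0.8439, -0.5366)
edge 5: e_5 = (-1.65, +1.57);  n_5 = (+0.6893, +0.7245)
∠(n_1, n_5) = 166.03°
δ = |180° − 166.03°| = 13.97°
13.97° ≤ 2α = 17.06°  →  valid

δ = 13.97°, valid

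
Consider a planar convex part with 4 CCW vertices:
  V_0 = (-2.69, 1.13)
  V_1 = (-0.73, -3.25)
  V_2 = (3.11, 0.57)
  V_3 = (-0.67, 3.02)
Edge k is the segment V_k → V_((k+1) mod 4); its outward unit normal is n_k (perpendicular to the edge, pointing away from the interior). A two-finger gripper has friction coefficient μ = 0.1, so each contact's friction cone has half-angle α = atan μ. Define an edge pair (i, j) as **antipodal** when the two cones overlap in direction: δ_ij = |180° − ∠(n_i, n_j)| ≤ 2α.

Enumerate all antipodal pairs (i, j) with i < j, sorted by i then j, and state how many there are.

count = 1; pairs: (1,3)

α = atan 0.1 = 5.71°;  2α = 11.42°
n_0 = (-0.9128, -0.4085)
n_1 = (+0.7053, -0.7090)
n_2 = (+0.5439, +0.8392)
n_3 = (-0.6832, +0.7302)
  (0,1): δ = 69.26°  ·
  (0,2): δ = 32.94°  ·
  (0,3): δ = 108.99°  ·
  (1,2): δ = 77.80°  ·
  (1,3): δ = 1.75°  ✓
  (2,3): δ = 103.96°  ·
antipodal pairs: 1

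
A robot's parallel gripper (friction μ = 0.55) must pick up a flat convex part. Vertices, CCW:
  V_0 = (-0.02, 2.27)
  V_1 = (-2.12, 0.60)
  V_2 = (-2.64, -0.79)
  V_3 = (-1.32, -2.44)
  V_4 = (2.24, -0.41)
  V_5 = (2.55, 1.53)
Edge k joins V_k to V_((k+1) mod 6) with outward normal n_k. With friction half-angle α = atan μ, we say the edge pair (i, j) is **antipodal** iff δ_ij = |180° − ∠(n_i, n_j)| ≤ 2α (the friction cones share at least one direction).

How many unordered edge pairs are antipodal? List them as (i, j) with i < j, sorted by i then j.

count = 7; pairs: (0,3), (0,4), (1,3), (1,4), (2,4), (2,5), (3,5)

α = atan 0.55 = 28.81°;  2α = 57.62°
n_0 = (-0.6224, +0.7827)
n_1 = (-0.9366, +0.3504)
n_2 = (-0.7809, -0.6247)
n_3 = (+0.4954, -0.8687)
n_4 = (+0.9875, -0.1578)
n_5 = (+0.2767, +0.9610)
  (0,1): δ = 149.00°  ·
  (0,2): δ = 89.83°  ·
  (0,3): δ = 8.80°  ✓
  (0,4): δ = 42.43°  ✓
  (0,5): δ = 125.44°  ·
  (1,2): δ = 120.83°  ·
  (1,3): δ = 39.80°  ✓
  (1,4): δ = 11.43°  ✓
  (1,5): δ = 94.45°  ·
  (2,3): δ = 98.97°  ·
  (2,4): δ = 47.74°  ✓
  (2,5): δ = 35.28°  ✓
  (3,4): δ = 128.77°  ·
  (3,5): δ = 45.76°  ✓
  (4,5): δ = 96.98°  ·
antipodal pairs: 7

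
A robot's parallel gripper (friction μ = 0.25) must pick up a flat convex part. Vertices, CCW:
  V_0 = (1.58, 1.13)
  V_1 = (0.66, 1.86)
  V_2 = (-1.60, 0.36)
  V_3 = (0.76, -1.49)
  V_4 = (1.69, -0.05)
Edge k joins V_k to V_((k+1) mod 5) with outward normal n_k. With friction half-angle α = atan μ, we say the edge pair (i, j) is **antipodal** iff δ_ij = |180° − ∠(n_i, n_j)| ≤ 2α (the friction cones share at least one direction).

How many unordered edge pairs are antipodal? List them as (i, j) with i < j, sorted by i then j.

α = atan 0.25 = 14.04°;  2α = 28.07°
n_0 = (+0.6216, +0.7834)
n_1 = (-0.5530, +0.8332)
n_2 = (-0.6169, -0.7870)
n_3 = (+0.8400, -0.5425)
n_4 = (+0.9957, +0.0928)
  (0,1): δ = 108.00°  ·
  (0,2): δ = 0.34°  ✓
  (0,3): δ = 95.58°  ·
  (0,4): δ = 133.76°  ·
  (1,2): δ = 71.67°  ·
  (1,3): δ = 23.57°  ✓
  (1,4): δ = 61.75°  ·
  (2,3): δ = 84.76°  ·
  (2,4): δ = 46.58°  ·
  (3,4): δ = 141.82°  ·
antipodal pairs: 2

count = 2; pairs: (0,2), (1,3)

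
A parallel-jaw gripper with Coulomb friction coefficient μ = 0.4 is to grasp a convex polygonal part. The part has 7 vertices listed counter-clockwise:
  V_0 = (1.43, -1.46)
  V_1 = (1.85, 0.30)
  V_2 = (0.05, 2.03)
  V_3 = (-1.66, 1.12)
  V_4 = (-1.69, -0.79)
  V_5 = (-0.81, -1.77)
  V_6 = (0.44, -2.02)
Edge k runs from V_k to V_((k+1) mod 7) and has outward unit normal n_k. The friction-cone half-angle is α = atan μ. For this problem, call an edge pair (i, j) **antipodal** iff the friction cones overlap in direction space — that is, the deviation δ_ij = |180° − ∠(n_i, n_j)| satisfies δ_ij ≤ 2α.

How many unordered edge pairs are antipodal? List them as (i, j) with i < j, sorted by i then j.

α = atan 0.4 = 21.80°;  2α = 43.60°
n_0 = (+0.9727, -0.2321)
n_1 = (+0.6929, +0.7210)
n_2 = (-0.4698, +0.8828)
n_3 = (-0.9999, +0.0157)
n_4 = (-0.7440, -0.6681)
n_5 = (-0.1961, -0.9806)
n_6 = (+0.4923, -0.8704)
  (0,1): δ = 120.44°  ·
  (0,2): δ = 48.56°  ·
  (0,3): δ = 12.52°  ✓
  (0,4): δ = 55.34°  ·
  (0,5): δ = 92.11°  ·
  (0,6): δ = 132.92°  ·
  (1,2): δ = 108.12°  ·
  (1,3): δ = 47.04°  ·
  (1,4): δ = 4.21°  ✓
  (1,5): δ = 32.55°  ✓
  (1,6): δ = 73.36°  ·
  (2,3): δ = 118.92°  ·
  (2,4): δ = 76.10°  ·
  (2,5): δ = 39.33°  ✓
  (2,6): δ = 1.47°  ✓
  (3,4): δ = 137.18°  ·
  (3,5): δ = 100.41°  ·
  (3,6): δ = 59.61°  ·
  (4,5): δ = 143.23°  ·
  (4,6): δ = 102.43°  ·
  (5,6): δ = 139.20°  ·
antipodal pairs: 5

count = 5; pairs: (0,3), (1,4), (1,5), (2,5), (2,6)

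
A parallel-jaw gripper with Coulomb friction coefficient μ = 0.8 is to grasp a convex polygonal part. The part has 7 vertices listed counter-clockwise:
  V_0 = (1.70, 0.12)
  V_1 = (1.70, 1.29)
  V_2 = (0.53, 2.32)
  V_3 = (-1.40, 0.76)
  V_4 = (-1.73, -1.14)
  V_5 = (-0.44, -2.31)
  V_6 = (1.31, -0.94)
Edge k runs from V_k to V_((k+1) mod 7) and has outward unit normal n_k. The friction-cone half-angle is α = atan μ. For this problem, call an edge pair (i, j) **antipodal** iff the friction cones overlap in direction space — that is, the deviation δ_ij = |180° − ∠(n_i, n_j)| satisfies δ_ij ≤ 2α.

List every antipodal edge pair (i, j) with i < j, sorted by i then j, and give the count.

count = 10; pairs: (0,2), (0,3), (0,4), (1,3), (1,4), (2,5), (2,6), (3,5), (3,6), (4,6)

α = atan 0.8 = 38.66°;  2α = 77.32°
n_0 = (+1.0000, -0.0000)
n_1 = (+0.6608, +0.7506)
n_2 = (-0.6286, +0.7777)
n_3 = (-0.9852, +0.1711)
n_4 = (-0.6718, -0.7407)
n_5 = (+0.6164, -0.7874)
n_6 = (+0.9385, -0.3453)
  (0,1): δ = 131.36°  ·
  (0,2): δ = 51.05°  ✓
  (0,3): δ = 9.85°  ✓
  (0,4): δ = 47.79°  ✓
  (0,5): δ = 128.06°  ·
  (0,6): δ = 159.80°  ·
  (1,2): δ = 99.69°  ·
  (1,3): δ = 58.49°  ✓
  (1,4): δ = 0.85°  ✓
  (1,5): δ = 79.41°  ·
  (1,6): δ = 111.16°  ·
  (2,3): δ = 138.80°  ·
  (2,4): δ = 81.16°  ·
  (2,5): δ = 0.89°  ✓
  (2,6): δ = 30.85°  ✓
  (3,4): δ = 122.35°  ·
  (3,5): δ = 42.09°  ✓
  (3,6): δ = 10.35°  ✓
  (4,5): δ = 99.74°  ·
  (4,6): δ = 67.99°  ✓
  (5,6): δ = 148.26°  ·
antipodal pairs: 10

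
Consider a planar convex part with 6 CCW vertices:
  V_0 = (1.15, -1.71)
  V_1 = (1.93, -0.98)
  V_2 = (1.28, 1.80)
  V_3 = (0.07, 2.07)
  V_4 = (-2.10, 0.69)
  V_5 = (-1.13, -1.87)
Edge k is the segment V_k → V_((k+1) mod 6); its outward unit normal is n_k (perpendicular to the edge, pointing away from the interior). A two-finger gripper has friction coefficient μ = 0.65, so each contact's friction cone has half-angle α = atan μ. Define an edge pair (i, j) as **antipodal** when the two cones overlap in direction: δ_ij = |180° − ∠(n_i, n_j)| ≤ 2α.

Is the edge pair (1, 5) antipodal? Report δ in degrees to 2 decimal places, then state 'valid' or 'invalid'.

α = atan 0.65 = 33.02°;  2α = 66.05°
edge 1: e_1 = (-0.65, +2.78);  n_1 = (+0.9737, +0.2277)
edge 5: e_5 = (+2.28, +0.16);  n_5 = (+0.0700, -0.9975)
∠(n_1, n_5) = 99.15°
δ = |180° − 99.15°| = 80.85°
80.85° > 2α = 66.05°  →  invalid

δ = 80.85°, invalid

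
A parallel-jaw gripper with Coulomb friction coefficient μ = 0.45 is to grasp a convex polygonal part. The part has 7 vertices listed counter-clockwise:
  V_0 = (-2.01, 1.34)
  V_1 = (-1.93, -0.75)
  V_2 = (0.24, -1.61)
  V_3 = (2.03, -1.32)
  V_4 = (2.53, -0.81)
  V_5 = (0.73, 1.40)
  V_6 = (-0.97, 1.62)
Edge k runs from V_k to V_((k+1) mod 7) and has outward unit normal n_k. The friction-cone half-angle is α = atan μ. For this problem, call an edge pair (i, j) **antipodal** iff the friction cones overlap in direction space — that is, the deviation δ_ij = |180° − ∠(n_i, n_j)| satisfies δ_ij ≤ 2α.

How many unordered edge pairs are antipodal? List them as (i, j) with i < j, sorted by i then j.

count = 8; pairs: (0,3), (0,4), (1,4), (1,5), (1,6), (2,5), (2,6), (3,6)

α = atan 0.45 = 24.23°;  2α = 48.46°
n_0 = (-0.9993, -0.0382)
n_1 = (-0.3684, -0.9297)
n_2 = (+0.1599, -0.9871)
n_3 = (+0.7141, -0.7001)
n_4 = (+0.7754, +0.6315)
n_5 = (+0.1283, +0.9917)
n_6 = (-0.2600, +0.9656)
  (0,1): δ = 113.81°  ·
  (0,2): δ = 82.99°  ·
  (0,3): δ = 46.62°  ✓
  (0,4): δ = 36.97°  ✓
  (0,5): δ = 80.43°  ·
  (0,6): δ = 102.88°  ·
  (1,2): δ = 149.18°  ·
  (1,3): δ = 112.81°  ·
  (1,4): δ = 29.22°  ✓
  (1,5): δ = 14.25°  ✓
  (1,6): δ = 36.69°  ✓
  (2,3): δ = 143.64°  ·
  (2,4): δ = 60.04°  ·
  (2,5): δ = 16.58°  ✓
  (2,6): δ = 5.87°  ✓
  (3,4): δ = 96.41°  ·
  (3,5): δ = 52.94°  ·
  (3,6): δ = 30.50°  ✓
  (4,5): δ = 136.54°  ·
  (4,6): δ = 114.09°  ·
  (5,6): δ = 157.56°  ·
antipodal pairs: 8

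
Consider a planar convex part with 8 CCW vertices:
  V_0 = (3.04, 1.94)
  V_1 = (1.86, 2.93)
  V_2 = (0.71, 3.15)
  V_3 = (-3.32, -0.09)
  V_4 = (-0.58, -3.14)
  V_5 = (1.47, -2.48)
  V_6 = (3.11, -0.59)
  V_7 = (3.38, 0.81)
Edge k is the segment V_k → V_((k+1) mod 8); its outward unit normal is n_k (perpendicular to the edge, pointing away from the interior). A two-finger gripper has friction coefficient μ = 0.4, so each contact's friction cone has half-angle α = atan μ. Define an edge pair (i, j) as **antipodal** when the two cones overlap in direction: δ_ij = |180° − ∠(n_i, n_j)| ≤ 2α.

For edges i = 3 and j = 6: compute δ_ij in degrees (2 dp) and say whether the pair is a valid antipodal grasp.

α = atan 0.4 = 21.80°;  2α = 43.60°
edge 3: e_3 = (+2.74, -3.05);  n_3 = (-0.7439, -0.6683)
edge 6: e_6 = (+0.27, +1.40);  n_6 = (+0.9819, -0.1894)
∠(n_3, n_6) = 127.15°
δ = |180° − 127.15°| = 52.85°
52.85° > 2α = 43.60°  →  invalid

δ = 52.85°, invalid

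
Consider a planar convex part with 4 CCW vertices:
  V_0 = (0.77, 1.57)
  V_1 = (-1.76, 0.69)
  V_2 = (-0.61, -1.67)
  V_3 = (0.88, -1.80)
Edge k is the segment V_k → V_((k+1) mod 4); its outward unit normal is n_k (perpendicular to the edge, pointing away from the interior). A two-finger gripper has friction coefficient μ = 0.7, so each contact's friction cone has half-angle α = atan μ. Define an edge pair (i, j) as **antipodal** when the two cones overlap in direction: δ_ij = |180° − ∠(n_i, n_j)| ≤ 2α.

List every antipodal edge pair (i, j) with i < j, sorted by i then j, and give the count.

count = 2; pairs: (0,2), (1,3)

α = atan 0.7 = 34.99°;  2α = 69.98°
n_0 = (-0.3285, +0.9445)
n_1 = (-0.8990, -0.4380)
n_2 = (-0.0869, -0.9962)
n_3 = (+0.9995, +0.0326)
  (0,1): δ = 83.20°  ·
  (0,2): δ = 24.17°  ✓
  (0,3): δ = 72.69°  ·
  (1,2): δ = 120.97°  ·
  (1,3): δ = 24.11°  ✓
  (2,3): δ = 83.14°  ·
antipodal pairs: 2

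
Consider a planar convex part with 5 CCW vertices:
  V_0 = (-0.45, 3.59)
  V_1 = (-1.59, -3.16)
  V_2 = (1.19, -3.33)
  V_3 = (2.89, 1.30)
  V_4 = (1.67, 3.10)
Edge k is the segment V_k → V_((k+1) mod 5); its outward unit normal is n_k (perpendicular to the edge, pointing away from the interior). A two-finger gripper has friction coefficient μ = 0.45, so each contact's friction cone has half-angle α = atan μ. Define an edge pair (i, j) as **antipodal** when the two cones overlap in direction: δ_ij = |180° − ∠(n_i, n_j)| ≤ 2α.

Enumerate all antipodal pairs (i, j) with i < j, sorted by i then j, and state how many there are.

count = 3; pairs: (0,2), (0,3), (1,4)

α = atan 0.45 = 24.23°;  2α = 48.46°
n_0 = (-0.9860, +0.1665)
n_1 = (-0.0610, -0.9981)
n_2 = (+0.9387, -0.3447)
n_3 = (+0.8278, +0.5611)
n_4 = (+0.2252, +0.9743)
  (0,1): δ = 83.91°  ·
  (0,2): δ = 10.58°  ✓
  (0,3): δ = 43.71°  ✓
  (0,4): δ = 86.57°  ·
  (1,2): δ = 106.66°  ·
  (1,3): δ = 52.37°  ·
  (1,4): δ = 9.52°  ✓
  (2,3): δ = 125.71°  ·
  (2,4): δ = 82.85°  ·
  (3,4): δ = 137.14°  ·
antipodal pairs: 3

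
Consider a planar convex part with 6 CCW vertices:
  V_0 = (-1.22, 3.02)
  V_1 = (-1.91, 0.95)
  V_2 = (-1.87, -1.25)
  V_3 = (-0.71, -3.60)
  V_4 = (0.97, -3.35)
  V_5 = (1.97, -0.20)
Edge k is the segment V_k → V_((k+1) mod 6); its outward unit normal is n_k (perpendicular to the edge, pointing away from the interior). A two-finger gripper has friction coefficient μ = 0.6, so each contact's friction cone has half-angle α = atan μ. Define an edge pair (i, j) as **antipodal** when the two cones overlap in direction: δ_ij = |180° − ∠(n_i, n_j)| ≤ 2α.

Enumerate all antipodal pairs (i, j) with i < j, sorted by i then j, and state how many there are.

count = 6; pairs: (0,4), (1,4), (1,5), (2,4), (2,5), (3,5)

α = atan 0.6 = 30.96°;  2α = 61.93°
n_0 = (-0.9487, +0.3162)
n_1 = (-0.9998, -0.0182)
n_2 = (-0.8967, -0.4426)
n_3 = (+0.1472, -0.9891)
n_4 = (+0.9531, -0.3026)
n_5 = (+0.7104, +0.7038)
  (0,1): δ = 160.52°  ·
  (0,2): δ = 135.29°  ·
  (0,3): δ = 63.10°  ·
  (0,4): δ = 0.82°  ✓
  (0,5): δ = 63.17°  ·
  (1,2): δ = 154.77°  ·
  (1,3): δ = 82.58°  ·
  (1,4): δ = 18.65°  ✓
  (1,5): δ = 43.69°  ✓
  (2,3): δ = 107.81°  ·
  (2,4): δ = 43.88°  ✓
  (2,5): δ = 18.46°  ✓
  (3,4): δ = 116.08°  ·
  (3,5): δ = 53.73°  ✓
  (4,5): δ = 117.66°  ·
antipodal pairs: 6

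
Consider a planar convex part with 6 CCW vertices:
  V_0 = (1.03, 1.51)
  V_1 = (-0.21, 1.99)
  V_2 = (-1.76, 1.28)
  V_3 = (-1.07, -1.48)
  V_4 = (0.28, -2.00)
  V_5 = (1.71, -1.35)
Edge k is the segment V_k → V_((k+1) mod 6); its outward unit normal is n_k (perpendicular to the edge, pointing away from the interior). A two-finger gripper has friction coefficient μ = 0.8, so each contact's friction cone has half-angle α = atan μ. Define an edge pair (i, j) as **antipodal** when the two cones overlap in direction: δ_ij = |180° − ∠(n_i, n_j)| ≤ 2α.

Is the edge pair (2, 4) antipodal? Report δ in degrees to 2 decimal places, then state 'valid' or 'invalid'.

δ = 79.59°, invalid

α = atan 0.8 = 38.66°;  2α = 77.32°
edge 2: e_2 = (+0.69, -2.76);  n_2 = (-0.9701, -0.2425)
edge 4: e_4 = (+1.43, +0.65);  n_4 = (+0.4138, -0.9104)
∠(n_2, n_4) = 100.41°
δ = |180° − 100.41°| = 79.59°
79.59° > 2α = 77.32°  →  invalid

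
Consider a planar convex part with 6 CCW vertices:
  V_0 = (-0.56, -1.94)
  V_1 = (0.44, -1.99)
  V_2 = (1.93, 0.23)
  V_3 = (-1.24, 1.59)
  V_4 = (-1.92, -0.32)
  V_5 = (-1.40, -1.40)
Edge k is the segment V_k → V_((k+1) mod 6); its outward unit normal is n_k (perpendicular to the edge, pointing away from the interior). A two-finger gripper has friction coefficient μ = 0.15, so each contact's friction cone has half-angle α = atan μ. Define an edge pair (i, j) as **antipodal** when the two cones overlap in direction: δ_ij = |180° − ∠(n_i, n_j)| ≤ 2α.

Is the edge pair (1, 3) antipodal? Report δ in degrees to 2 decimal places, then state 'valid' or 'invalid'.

α = atan 0.15 = 8.53°;  2α = 17.06°
edge 1: e_1 = (+1.49, +2.22);  n_1 = (+0.8303, -0.5573)
edge 3: e_3 = (-0.68, -1.91);  n_3 = (-0.9421, +0.3354)
∠(n_1, n_3) = 165.73°
δ = |180° − 165.73°| = 14.27°
14.27° ≤ 2α = 17.06°  →  valid

δ = 14.27°, valid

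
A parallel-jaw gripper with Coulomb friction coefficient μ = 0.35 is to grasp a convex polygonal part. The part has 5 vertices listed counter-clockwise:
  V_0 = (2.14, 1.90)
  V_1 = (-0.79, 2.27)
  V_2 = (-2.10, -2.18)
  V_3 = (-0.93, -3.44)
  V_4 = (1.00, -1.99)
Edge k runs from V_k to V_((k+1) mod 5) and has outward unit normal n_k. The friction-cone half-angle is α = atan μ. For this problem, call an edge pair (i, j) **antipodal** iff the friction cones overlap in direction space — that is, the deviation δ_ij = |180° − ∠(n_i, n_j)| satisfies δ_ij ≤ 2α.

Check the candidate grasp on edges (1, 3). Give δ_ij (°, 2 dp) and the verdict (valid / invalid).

δ = 36.68°, valid

α = atan 0.35 = 19.29°;  2α = 38.58°
edge 1: e_1 = (-1.31, -4.45);  n_1 = (-0.9593, +0.2824)
edge 3: e_3 = (+1.93, +1.45);  n_3 = (+0.6007, -0.7995)
∠(n_1, n_3) = 143.32°
δ = |180° − 143.32°| = 36.68°
36.68° ≤ 2α = 38.58°  →  valid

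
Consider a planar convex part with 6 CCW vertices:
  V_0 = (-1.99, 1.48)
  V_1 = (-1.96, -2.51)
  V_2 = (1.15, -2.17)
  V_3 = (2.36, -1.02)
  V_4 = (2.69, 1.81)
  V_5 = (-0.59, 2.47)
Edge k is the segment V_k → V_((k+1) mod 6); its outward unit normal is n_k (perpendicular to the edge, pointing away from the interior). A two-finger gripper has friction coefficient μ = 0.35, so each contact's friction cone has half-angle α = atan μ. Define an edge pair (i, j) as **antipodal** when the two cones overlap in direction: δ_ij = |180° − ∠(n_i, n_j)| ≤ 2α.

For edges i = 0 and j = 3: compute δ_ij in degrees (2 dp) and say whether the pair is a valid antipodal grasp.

α = atan 0.35 = 19.29°;  2α = 38.58°
edge 0: e_0 = (+0.03, -3.99);  n_0 = (-1.0000, -0.0075)
edge 3: e_3 = (+0.33, +2.83);  n_3 = (+0.9933, -0.1158)
∠(n_0, n_3) = 172.92°
δ = |180° − 172.92°| = 7.08°
7.08° ≤ 2α = 38.58°  →  valid

δ = 7.08°, valid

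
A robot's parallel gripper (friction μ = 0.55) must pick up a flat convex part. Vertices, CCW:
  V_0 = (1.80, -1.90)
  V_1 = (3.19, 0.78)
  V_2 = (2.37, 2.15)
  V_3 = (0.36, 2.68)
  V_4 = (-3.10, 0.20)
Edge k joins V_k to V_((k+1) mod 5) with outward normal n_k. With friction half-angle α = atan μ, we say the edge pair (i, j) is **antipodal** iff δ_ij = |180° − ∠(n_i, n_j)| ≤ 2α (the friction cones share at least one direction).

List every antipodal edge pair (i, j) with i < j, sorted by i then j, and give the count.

count = 3; pairs: (0,3), (1,4), (2,4)

α = atan 0.55 = 28.81°;  2α = 57.62°
n_0 = (+0.8877, -0.4604)
n_1 = (+0.8580, +0.5136)
n_2 = (+0.2550, +0.9669)
n_3 = (-0.5826, +0.8128)
n_4 = (-0.3939, -0.9191)
  (0,1): δ = 121.68°  ·
  (0,2): δ = 77.36°  ·
  (0,3): δ = 26.95°  ✓
  (0,4): δ = 94.22°  ·
  (1,2): δ = 135.67°  ·
  (1,3): δ = 85.27°  ·
  (1,4): δ = 35.90°  ✓
  (2,3): δ = 129.60°  ·
  (2,4): δ = 8.43°  ✓
  (3,4): δ = 58.83°  ·
antipodal pairs: 3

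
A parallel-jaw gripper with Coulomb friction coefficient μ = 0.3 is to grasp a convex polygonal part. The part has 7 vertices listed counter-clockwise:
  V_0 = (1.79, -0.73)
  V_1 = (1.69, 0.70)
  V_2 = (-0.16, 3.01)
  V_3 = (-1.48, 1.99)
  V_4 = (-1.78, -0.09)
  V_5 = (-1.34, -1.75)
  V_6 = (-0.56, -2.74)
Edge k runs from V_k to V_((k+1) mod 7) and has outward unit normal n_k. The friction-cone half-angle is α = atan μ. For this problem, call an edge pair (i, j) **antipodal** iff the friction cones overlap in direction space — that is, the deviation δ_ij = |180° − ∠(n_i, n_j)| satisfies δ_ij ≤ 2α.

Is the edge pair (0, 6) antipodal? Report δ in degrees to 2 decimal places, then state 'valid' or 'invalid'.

δ = 126.54°, invalid

α = atan 0.3 = 16.70°;  2α = 33.40°
edge 0: e_0 = (-0.10, +1.43);  n_0 = (+0.9976, +0.0698)
edge 6: e_6 = (+2.35, +2.01);  n_6 = (+0.6500, -0.7599)
∠(n_0, n_6) = 53.46°
δ = |180° − 53.46°| = 126.54°
126.54° > 2α = 33.40°  →  invalid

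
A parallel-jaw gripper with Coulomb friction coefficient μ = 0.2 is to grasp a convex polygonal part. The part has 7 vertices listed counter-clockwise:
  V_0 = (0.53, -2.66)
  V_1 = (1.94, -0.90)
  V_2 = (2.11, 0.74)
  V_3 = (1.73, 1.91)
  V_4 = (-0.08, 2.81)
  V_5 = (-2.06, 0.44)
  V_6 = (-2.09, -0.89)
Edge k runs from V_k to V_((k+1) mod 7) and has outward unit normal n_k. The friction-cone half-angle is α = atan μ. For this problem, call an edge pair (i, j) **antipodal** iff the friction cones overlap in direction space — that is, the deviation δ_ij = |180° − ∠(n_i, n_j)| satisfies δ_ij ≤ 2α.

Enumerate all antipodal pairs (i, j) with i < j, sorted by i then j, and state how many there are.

α = atan 0.2 = 11.31°;  2α = 22.62°
n_0 = (+0.7804, -0.6252)
n_1 = (+0.9947, -0.1031)
n_2 = (+0.9511, +0.3089)
n_3 = (+0.4452, +0.8954)
n_4 = (-0.7674, +0.6411)
n_5 = (-0.9997, +0.0226)
n_6 = (-0.5598, -0.8286)
  (0,1): δ = 147.22°  ·
  (0,2): δ = 123.31°  ·
  (0,3): δ = 77.74°  ·
  (0,4): δ = 1.18°  ✓
  (0,5): δ = 37.41°  ·
  (0,6): δ = 94.66°  ·
  (1,2): δ = 156.09°  ·
  (1,3): δ = 110.52°  ·
  (1,4): δ = 33.96°  ·
  (1,5): δ = 4.63°  ✓
  (1,6): δ = 61.88°  ·
  (2,3): δ = 134.43°  ·
  (2,4): δ = 57.87°  ·
  (2,5): δ = 19.29°  ✓
  (2,6): δ = 37.97°  ·
  (3,4): δ = 103.44°  ·
  (3,5): δ = 64.85°  ·
  (3,6): δ = 7.60°  ✓
  (4,5): δ = 141.42°  ·
  (4,6): δ = 84.17°  ·
  (5,6): δ = 122.75°  ·
antipodal pairs: 4

count = 4; pairs: (0,4), (1,5), (2,5), (3,6)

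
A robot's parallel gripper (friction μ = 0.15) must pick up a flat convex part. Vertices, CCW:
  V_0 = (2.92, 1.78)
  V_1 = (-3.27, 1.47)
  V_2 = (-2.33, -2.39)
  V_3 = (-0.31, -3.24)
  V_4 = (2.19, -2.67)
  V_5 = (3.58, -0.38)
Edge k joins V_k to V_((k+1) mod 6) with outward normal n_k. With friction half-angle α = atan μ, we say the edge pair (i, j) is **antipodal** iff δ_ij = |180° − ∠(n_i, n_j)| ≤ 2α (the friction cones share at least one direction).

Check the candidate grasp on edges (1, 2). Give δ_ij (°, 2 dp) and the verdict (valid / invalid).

α = atan 0.15 = 8.53°;  2α = 17.06°
edge 1: e_1 = (+0.94, -3.86);  n_1 = (-0.9716, -0.2366)
edge 2: e_2 = (+2.02, -0.85);  n_2 = (-0.3879, -0.9217)
∠(n_1, n_2) = 53.49°
δ = |180° − 53.49°| = 126.51°
126.51° > 2α = 17.06°  →  invalid

δ = 126.51°, invalid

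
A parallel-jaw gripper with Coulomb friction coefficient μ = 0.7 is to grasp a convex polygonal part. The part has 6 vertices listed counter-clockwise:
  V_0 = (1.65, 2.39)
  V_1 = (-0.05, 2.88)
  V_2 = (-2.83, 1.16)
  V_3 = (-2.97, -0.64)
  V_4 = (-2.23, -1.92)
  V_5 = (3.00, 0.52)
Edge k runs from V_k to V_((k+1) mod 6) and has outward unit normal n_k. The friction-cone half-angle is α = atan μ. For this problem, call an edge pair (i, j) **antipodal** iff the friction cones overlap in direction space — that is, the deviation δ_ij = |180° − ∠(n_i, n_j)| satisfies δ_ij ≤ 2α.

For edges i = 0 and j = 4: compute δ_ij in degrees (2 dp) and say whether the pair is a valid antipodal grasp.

δ = 41.09°, valid

α = atan 0.7 = 34.99°;  2α = 69.98°
edge 0: e_0 = (-1.70, +0.49);  n_0 = (+0.2770, +0.9609)
edge 4: e_4 = (+5.23, +2.44);  n_4 = (+0.4228, -0.9062)
∠(n_0, n_4) = 138.91°
δ = |180° − 138.91°| = 41.09°
41.09° ≤ 2α = 69.98°  →  valid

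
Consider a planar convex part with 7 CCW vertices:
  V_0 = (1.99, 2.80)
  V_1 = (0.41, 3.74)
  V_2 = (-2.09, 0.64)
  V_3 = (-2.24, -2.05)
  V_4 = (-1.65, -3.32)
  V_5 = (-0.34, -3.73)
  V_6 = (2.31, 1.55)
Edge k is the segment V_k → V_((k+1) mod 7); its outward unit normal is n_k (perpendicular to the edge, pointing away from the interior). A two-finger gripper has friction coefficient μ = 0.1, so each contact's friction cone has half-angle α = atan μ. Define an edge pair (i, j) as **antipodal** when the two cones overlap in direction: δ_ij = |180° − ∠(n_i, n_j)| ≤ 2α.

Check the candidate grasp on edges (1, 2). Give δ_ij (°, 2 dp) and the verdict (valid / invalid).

δ = 144.31°, invalid

α = atan 0.1 = 5.71°;  2α = 11.42°
edge 1: e_1 = (-2.50, -3.10);  n_1 = (-0.7784, +0.6278)
edge 2: e_2 = (-0.15, -2.69);  n_2 = (-0.9984, +0.0557)
∠(n_1, n_2) = 35.69°
δ = |180° − 35.69°| = 144.31°
144.31° > 2α = 11.42°  →  invalid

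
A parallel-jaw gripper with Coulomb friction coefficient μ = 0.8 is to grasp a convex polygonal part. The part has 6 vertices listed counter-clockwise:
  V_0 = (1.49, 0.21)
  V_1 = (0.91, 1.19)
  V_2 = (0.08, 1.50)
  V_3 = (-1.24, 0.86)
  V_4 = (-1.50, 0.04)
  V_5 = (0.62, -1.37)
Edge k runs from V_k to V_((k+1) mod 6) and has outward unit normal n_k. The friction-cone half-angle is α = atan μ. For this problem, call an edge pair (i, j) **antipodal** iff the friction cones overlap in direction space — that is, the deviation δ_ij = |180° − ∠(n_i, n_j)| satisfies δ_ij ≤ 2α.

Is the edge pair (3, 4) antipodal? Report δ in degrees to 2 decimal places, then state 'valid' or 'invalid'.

δ = 106.04°, invalid

α = atan 0.8 = 38.66°;  2α = 77.32°
edge 3: e_3 = (-0.26, -0.82);  n_3 = (-0.9532, +0.3022)
edge 4: e_4 = (+2.12, -1.41);  n_4 = (-0.5538, -0.8327)
∠(n_3, n_4) = 73.96°
δ = |180° − 73.96°| = 106.04°
106.04° > 2α = 77.32°  →  invalid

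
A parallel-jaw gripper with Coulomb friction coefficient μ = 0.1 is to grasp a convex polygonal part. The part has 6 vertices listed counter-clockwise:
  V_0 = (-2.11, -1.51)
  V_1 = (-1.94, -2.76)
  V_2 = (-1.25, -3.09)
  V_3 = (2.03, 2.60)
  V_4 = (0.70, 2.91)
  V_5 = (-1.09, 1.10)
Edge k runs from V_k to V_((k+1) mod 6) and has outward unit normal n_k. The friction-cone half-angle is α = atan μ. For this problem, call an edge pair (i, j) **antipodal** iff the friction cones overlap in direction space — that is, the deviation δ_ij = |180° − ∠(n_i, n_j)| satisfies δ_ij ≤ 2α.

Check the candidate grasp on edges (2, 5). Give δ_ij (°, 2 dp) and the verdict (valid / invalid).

α = atan 0.1 = 5.71°;  2α = 11.42°
edge 2: e_2 = (+3.28, +5.69);  n_2 = (+0.8664, -0.4994)
edge 5: e_5 = (-1.02, -2.61);  n_5 = (-0.9314, +0.3640)
∠(n_2, n_5) = 171.38°
δ = |180° − 171.38°| = 8.62°
8.62° ≤ 2α = 11.42°  →  valid

δ = 8.62°, valid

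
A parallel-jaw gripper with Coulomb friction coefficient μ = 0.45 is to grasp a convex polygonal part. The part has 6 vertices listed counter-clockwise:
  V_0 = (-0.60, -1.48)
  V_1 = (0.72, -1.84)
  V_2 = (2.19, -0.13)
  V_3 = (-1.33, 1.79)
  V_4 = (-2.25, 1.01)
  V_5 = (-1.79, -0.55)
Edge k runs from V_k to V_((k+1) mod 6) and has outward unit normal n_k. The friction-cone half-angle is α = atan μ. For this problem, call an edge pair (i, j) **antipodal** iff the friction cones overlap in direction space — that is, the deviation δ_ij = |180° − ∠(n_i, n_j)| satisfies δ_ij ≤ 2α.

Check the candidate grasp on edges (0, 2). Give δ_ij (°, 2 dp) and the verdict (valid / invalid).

α = atan 0.45 = 24.23°;  2α = 48.46°
edge 0: e_0 = (+1.32, -0.36);  n_0 = (-0.2631, -0.9648)
edge 2: e_2 = (-3.52, +1.92);  n_2 = (+0.4789, +0.8779)
∠(n_0, n_2) = 166.64°
δ = |180° − 166.64°| = 13.36°
13.36° ≤ 2α = 48.46°  →  valid

δ = 13.36°, valid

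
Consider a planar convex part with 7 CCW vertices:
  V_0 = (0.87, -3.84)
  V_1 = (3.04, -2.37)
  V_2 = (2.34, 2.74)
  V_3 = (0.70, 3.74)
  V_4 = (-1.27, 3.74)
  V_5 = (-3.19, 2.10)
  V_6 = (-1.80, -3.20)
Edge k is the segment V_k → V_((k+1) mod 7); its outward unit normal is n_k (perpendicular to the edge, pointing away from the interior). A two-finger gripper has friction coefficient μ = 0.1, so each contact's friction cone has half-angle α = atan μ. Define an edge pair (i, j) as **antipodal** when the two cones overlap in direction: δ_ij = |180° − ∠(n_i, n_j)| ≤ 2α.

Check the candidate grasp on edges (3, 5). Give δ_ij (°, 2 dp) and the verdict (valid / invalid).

δ = 75.30°, invalid

α = atan 0.1 = 5.71°;  2α = 11.42°
edge 3: e_3 = (-1.97, +0.00);  n_3 = (+0.0000, +1.0000)
edge 5: e_5 = (+1.39, -5.30);  n_5 = (-0.9673, -0.2537)
∠(n_3, n_5) = 104.70°
δ = |180° − 104.70°| = 75.30°
75.30° > 2α = 11.42°  →  invalid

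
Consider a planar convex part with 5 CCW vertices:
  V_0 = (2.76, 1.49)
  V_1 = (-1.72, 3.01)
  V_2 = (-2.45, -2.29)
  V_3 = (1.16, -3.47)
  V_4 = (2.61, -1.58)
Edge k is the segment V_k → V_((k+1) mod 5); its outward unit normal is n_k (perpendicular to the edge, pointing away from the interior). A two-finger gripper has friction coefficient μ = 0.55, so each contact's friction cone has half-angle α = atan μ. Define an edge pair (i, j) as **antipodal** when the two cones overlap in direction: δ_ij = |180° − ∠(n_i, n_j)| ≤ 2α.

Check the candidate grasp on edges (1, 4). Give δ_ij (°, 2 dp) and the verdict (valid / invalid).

δ = 5.05°, valid

α = atan 0.55 = 28.81°;  2α = 57.62°
edge 1: e_1 = (-0.73, -5.30);  n_1 = (-0.9906, +0.1364)
edge 4: e_4 = (+0.15, +3.07);  n_4 = (+0.9988, -0.0488)
∠(n_1, n_4) = 174.95°
δ = |180° − 174.95°| = 5.05°
5.05° ≤ 2α = 57.62°  →  valid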